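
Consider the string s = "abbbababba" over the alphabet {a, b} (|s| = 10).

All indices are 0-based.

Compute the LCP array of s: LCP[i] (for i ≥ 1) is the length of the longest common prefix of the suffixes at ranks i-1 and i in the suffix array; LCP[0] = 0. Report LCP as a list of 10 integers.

[0, 1, 2, 3, 0, 2, 3, 1, 3, 2]

rank | idx | suffix
   0 |   9 | a
   1 |   4 | ababba
   2 |   6 | abba
   3 |   0 | abbbababba
   4 |   8 | ba
   5 |   3 | bababba
   6 |   5 | babba
   7 |   7 | bba
   8 |   2 | bbababba
   9 |   1 | bbbababba

SA = [9, 4, 6, 0, 8, 3, 5, 7, 2, 1]
i: (SA[i-1],SA[i]) lcp shared
  1: (9,4) 1 'a'
  2: (4,6) 2 'ab'
  3: (6,0) 3 'abb'
  4: (0,8) 0 ''
  5: (8,3) 2 'ba'
  6: (3,5) 3 'bab'
  7: (5,7) 1 'b'
  8: (7,2) 3 'bba'
  9: (2,1) 2 'bb'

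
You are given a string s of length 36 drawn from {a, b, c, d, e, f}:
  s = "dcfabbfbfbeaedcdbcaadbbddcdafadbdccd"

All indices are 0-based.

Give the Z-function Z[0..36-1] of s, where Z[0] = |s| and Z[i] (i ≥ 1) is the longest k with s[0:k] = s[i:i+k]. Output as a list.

[36, 0, 0, 0, 0, 0, 0, 0, 0, 0, 0, 0, 0, 2, 0, 1, 0, 0, 0, 0, 1, 0, 0, 1, 2, 0, 1, 0, 0, 0, 1, 0, 2, 0, 0, 1]

Z[0]=36
i=1: fresh scan; Z[1]=0
i=2: fresh scan; Z[2]=0
i=3: fresh scan; Z[3]=0
i=4: fresh scan; Z[4]=0
i=5: fresh scan; Z[5]=0
i=6: fresh scan; Z[6]=0
i=7: fresh scan; Z[7]=0
i=8: fresh scan; Z[8]=0
i=9: fresh scan; Z[9]=0
i=10: fresh scan; Z[10]=0
i=11: fresh scan; Z[11]=0
i=12: fresh scan; Z[12]=0
i=13: fresh scan; Z[13]=2 scan→box=[13,15)
i=14: min(r-i=1, Z[1]=0)=0; Z[14]=0
i=15: fresh scan; Z[15]=1 scan→box=[15,16)
i=16: fresh scan; Z[16]=0
i=17: fresh scan; Z[17]=0
i=18: fresh scan; Z[18]=0
i=19: fresh scan; Z[19]=0
i=20: fresh scan; Z[20]=1 scan→box=[20,21)
i=21: fresh scan; Z[21]=0
i=22: fresh scan; Z[22]=0
i=23: fresh scan; Z[23]=1 scan→box=[23,24)
i=24: fresh scan; Z[24]=2 scan→box=[24,26)
i=25: min(r-i=1, Z[1]=0)=0; Z[25]=0
i=26: fresh scan; Z[26]=1 scan→box=[26,27)
i=27: fresh scan; Z[27]=0
i=28: fresh scan; Z[28]=0
i=29: fresh scan; Z[29]=0
i=30: fresh scan; Z[30]=1 scan→box=[30,31)
i=31: fresh scan; Z[31]=0
i=32: fresh scan; Z[32]=2 scan→box=[32,34)
i=33: min(r-i=1, Z[1]=0)=0; Z[33]=0
i=34: fresh scan; Z[34]=0
i=35: fresh scan; Z[35]=1 scan→box=[35,36)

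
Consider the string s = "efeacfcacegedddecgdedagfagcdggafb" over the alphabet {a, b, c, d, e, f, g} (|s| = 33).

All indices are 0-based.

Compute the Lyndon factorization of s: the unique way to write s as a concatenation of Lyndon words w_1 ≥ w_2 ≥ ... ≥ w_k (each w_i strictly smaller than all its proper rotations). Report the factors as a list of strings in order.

["ef", "e", "acfc", "acegedddecgdedagfagcdggafb"]

emit factor 1: 'ef' (i=0, period=2)
emit factor 2: 'e' (i=2, period=1)
emit factor 3: 'acfc' (i=3, period=4)
emit factor 4: 'acegedddecgdedagfagcdggafb' (i=7, period=26)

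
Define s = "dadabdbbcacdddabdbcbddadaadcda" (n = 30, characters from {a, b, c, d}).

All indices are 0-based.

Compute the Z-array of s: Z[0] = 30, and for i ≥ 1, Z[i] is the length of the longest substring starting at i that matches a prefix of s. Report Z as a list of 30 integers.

[30, 0, 2, 0, 0, 1, 0, 0, 0, 0, 0, 1, 1, 2, 0, 0, 1, 0, 0, 0, 1, 4, 0, 2, 0, 0, 1, 0, 2, 0]

Z[0]=30
i=1: i≥r, start 0; Z[1]=0
i=2: i≥r, start 0; Z[2]=2 extend→box=[2,4)
i=3: min(r-i=1, Z[1]=0)=0; Z[3]=0
i=4: i≥r, start 0; Z[4]=0
i=5: i≥r, start 0; Z[5]=1 extend→box=[5,6)
i=6: i≥r, start 0; Z[6]=0
i=7: i≥r, start 0; Z[7]=0
i=8: i≥r, start 0; Z[8]=0
i=9: i≥r, start 0; Z[9]=0
i=10: i≥r, start 0; Z[10]=0
i=11: i≥r, start 0; Z[11]=1 extend→box=[11,12)
i=12: i≥r, start 0; Z[12]=1 extend→box=[12,13)
i=13: i≥r, start 0; Z[13]=2 extend→box=[13,15)
i=14: min(r-i=1, Z[1]=0)=0; Z[14]=0
i=15: i≥r, start 0; Z[15]=0
i=16: i≥r, start 0; Z[16]=1 extend→box=[16,17)
i=17: i≥r, start 0; Z[17]=0
i=18: i≥r, start 0; Z[18]=0
i=19: i≥r, start 0; Z[19]=0
i=20: i≥r, start 0; Z[20]=1 extend→box=[20,21)
i=21: i≥r, start 0; Z[21]=4 extend→box=[21,25)
i=22: min(r-i=3, Z[1]=0)=0; Z[22]=0
i=23: min(r-i=2, Z[2]=2)=2; Z[23]=2
i=24: min(r-i=1, Z[3]=0)=0; Z[24]=0
i=25: i≥r, start 0; Z[25]=0
i=26: i≥r, start 0; Z[26]=1 extend→box=[26,27)
i=27: i≥r, start 0; Z[27]=0
i=28: i≥r, start 0; Z[28]=2 extend→box=[28,30)
i=29: min(r-i=1, Z[1]=0)=0; Z[29]=0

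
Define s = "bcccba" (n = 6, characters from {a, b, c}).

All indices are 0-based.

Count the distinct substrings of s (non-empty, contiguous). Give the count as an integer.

17

sorted suffixes:
  #0 SA[0]=5  'a'
  #1 SA[1]=4  'ba'
  #2 SA[2]=0  'bcccba'
  #3 SA[3]=3  'cba'
  #4 SA[4]=2  'ccba'
  #5 SA[5]=1  'cccba'

SA = [5, 4, 0, 3, 2, 1]
i: (SA[i-1],SA[i]) lcp shared
  1: (5,4) 0 ''
  2: (4,0) 1 'b'
  3: (0,3) 0 ''
  4: (3,2) 1 'c'
  5: (2,1) 2 'cc'

n(n+1)/2 = 6·7/2 = 21
Σ LCP = 0 + 0 + 1 + 0 + 1 + 2 = 4
distinct = 21 − 4 = 17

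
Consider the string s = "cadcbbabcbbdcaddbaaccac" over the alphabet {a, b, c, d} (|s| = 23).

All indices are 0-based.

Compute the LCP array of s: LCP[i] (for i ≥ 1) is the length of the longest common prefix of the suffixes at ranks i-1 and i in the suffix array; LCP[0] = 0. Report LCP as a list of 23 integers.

rank→(start, suffix):
  0 → (17, 'aaccac')
  1 → (6, 'abcbbdcaddbaaccac')
  2 → (21, 'ac')
  3 → (18, 'accac')
  4 → (1, 'adcbbabcbbdcaddbaaccac')
  5 → (13, 'addbaaccac')
  6 → (16, 'baaccac')
  7 → (5, 'babcbbdcaddbaaccac')
  8 → (4, 'bbabcbbdcaddbaaccac')
  9 → (9, 'bbdcaddbaaccac')
  10 → (7, 'bcbbdcaddbaaccac')
  11 → (10, 'bdcaddbaaccac')
  12 → (22, 'c')
  13 → (20, 'cac')
  14 → (0, 'cadcbbabcbbdcaddbaaccac')
  15 → (12, 'caddbaaccac')
  16 → (3, 'cbbabcbbdcaddbaaccac')
  17 → (8, 'cbbdcaddbaaccac')
  18 → (19, 'ccac')
  19 → (15, 'dbaaccac')
  20 → (11, 'dcaddbaaccac')
  21 → (2, 'dcbbabcbbdcaddbaaccac')
  22 → (14, 'ddbaaccac')

SA = [17, 6, 21, 18, 1, 13, 16, 5, 4, 9, 7, 10, 22, 20, 0, 12, 3, 8, 19, 15, 11, 2, 14]
rank  pair      lcp
   1  s[17:],s[6:]  1  'a'
   2  s[6:],s[21:]  1  'a'
   3  s[21:],s[18:]  2  'ac'
   4  s[18:],s[1:]  1  'a'
   5  s[1:],s[13:]  2  'ad'
   6  s[13:],s[16:]  0  ''
   7  s[16:],s[5:]  2  'ba'
   8  s[5:],s[4:]  1  'b'
   9  s[4:],s[9:]  2  'bb'
  10  s[9:],s[7:]  1  'b'
  11  s[7:],s[10:]  1  'b'
  12  s[10:],s[22:]  0  ''
  13  s[22:],s[20:]  1  'c'
  14  s[20:],s[0:]  2  'ca'
  15  s[0:],s[12:]  3  'cad'
  16  s[12:],s[3:]  1  'c'
  17  s[3:],s[8:]  3  'cbb'
  18  s[8:],s[19:]  1  'c'
  19  s[19:],s[15:]  0  ''
  20  s[15:],s[11:]  1  'd'
  21  s[11:],s[2:]  2  'dc'
  22  s[2:],s[14:]  1  'd'

[0, 1, 1, 2, 1, 2, 0, 2, 1, 2, 1, 1, 0, 1, 2, 3, 1, 3, 1, 0, 1, 2, 1]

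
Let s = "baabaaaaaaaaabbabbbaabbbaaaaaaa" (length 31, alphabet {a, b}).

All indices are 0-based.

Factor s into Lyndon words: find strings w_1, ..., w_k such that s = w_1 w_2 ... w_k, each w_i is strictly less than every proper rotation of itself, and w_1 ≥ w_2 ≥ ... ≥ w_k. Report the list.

["b", "aab", "aaaaaaaaabbabbbaabbb", "a", "a", "a", "a", "a", "a", "a"]

emit factor 1: 'b' (i=0, period=1)
emit factor 2: 'aab' (i=1, period=3)
emit factor 3: 'aaaaaaaaabbabbbaabbb' (i=4, period=20)
emit factor 4: 'a' (i=24, period=1)
emit factor 5: 'a' (i=25, period=1)
emit factor 6: 'a' (i=26, period=1)
emit factor 7: 'a' (i=27, period=1)
emit factor 8: 'a' (i=28, period=1)
emit factor 9: 'a' (i=29, period=1)
emit factor 10: 'a' (i=30, period=1)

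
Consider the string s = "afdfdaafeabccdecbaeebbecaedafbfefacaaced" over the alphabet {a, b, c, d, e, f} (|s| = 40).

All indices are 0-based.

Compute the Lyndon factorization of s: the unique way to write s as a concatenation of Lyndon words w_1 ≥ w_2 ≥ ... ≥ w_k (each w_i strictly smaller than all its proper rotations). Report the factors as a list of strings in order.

emit factor 1: 'afdfd' (i=0, period=5)
emit factor 2: 'aafeabccdecbaeebbecaedafbfefac' (i=5, period=30)
emit factor 3: 'aaced' (i=35, period=5)

["afdfd", "aafeabccdecbaeebbecaedafbfefac", "aaced"]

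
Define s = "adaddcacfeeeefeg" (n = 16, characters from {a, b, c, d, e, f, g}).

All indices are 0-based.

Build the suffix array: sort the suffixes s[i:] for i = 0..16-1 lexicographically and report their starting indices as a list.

sorted suffixes:
  #0 SA[0]=6  'acfeeeefeg'
  #1 SA[1]=0  'adaddcacfeeeefeg'
  #2 SA[2]=2  'addcacfeeeefeg'
  #3 SA[3]=5  'cacfeeeefeg'
  #4 SA[4]=7  'cfeeeefeg'
  #5 SA[5]=1  'daddcacfeeeefeg'
  #6 SA[6]=4  'dcacfeeeefeg'
  #7 SA[7]=3  'ddcacfeeeefeg'
  #8 SA[8]=9  'eeeefeg'
  #9 SA[9]=10  'eeefeg'
  #10 SA[10]=11  'eefeg'
  #11 SA[11]=12  'efeg'
  #12 SA[12]=14  'eg'
  #13 SA[13]=8  'feeeefeg'
  #14 SA[14]=13  'feg'
  #15 SA[15]=15  'g'

[6, 0, 2, 5, 7, 1, 4, 3, 9, 10, 11, 12, 14, 8, 13, 15]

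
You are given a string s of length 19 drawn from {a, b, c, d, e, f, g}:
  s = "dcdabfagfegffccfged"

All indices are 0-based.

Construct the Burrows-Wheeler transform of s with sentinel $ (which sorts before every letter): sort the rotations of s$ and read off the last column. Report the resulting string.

rank  rotation              last
    0  $dcdabfagfegffccfged  d
    1  abfagfegffccfged$dcd  d
    2  agfegffccfged$dcdabf  f
    3  bfagfegffccfged$dcda  a
    4  ccfged$dcdabfagfegff  f
    5  cdabfagfegffccfged$d  d
    6  cfged$dcdabfagfegffc  c
    7  d$dcdabfagfegffccfge  e
    8  dabfagfegffccfged$dc  c
    9  dcdabfagfegffccfged$  $
   10  ed$dcdabfagfegffccfg  g
   11  egffccfged$dcdabfagf  f
   12  fagfegffccfged$dcdab  b
   13  fccfged$dcdabfagfegf  f
   14  fegffccfged$dcdabfag  g
   15  ffccfged$dcdabfagfeg  g
   16  fged$dcdabfagfegffcc  c
   17  ged$dcdabfagfegffccf  f
   18  gfegffccfged$dcdabfa  a
   19  gffccfged$dcdabfagfe  e

ddfafdcec$gfbfggcfae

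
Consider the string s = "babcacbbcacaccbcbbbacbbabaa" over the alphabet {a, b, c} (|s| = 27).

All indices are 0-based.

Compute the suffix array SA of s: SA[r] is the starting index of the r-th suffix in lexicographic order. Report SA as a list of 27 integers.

rank→(start, suffix):
  0 → (26, 'a')
  1 → (25, 'aa')
  2 → (23, 'abaa')
  3 → (1, 'abcacbbcacaccbcbbbacbbabaa')
  4 → (9, 'acaccbcbbbacbbabaa')
  5 → (19, 'acbbabaa')
  6 → (4, 'acbbcacaccbcbbbacbbabaa')
  7 → (11, 'accbcbbbacbbabaa')
  8 → (24, 'baa')
  9 → (22, 'babaa')
  10 → (0, 'babcacbbcacaccbcbbbacbbabaa')
  11 → (18, 'bacbbabaa')
  12 → (21, 'bbabaa')
  13 → (17, 'bbacbbabaa')
  14 → (16, 'bbbacbbabaa')
  15 → (6, 'bbcacaccbcbbbacbbabaa')
  16 → (7, 'bcacaccbcbbbacbbabaa')
  17 → (2, 'bcacbbcacaccbcbbbacbbabaa')
  18 → (14, 'bcbbbacbbabaa')
  19 → (8, 'cacaccbcbbbacbbabaa')
  20 → (3, 'cacbbcacaccbcbbbacbbabaa')
  21 → (10, 'caccbcbbbacbbabaa')
  22 → (20, 'cbbabaa')
  23 → (15, 'cbbbacbbabaa')
  24 → (5, 'cbbcacaccbcbbbacbbabaa')
  25 → (13, 'cbcbbbacbbabaa')
  26 → (12, 'ccbcbbbacbbabaa')

[26, 25, 23, 1, 9, 19, 4, 11, 24, 22, 0, 18, 21, 17, 16, 6, 7, 2, 14, 8, 3, 10, 20, 15, 5, 13, 12]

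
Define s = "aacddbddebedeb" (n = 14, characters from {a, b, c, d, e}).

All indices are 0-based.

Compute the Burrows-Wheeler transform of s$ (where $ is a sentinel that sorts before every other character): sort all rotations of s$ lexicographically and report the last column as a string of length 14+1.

b$aedeadcbedddb

rank  rotation         last
    0  $aacddbddebedeb  b
    1  aacddbddebedeb$  $
    2  acddbddebedeb$a  a
    3  b$aacddbddebede  e
    4  bddebedeb$aacdd  d
    5  bedeb$aacddbdde  e
    6  cddbddebedeb$aa  a
    7  dbddebedeb$aacd  d
    8  ddbddebedeb$aac  c
    9  ddebedeb$aacddb  b
   10  deb$aacddbddebe  e
   11  debedeb$aacddbd  d
   12  eb$aacddbddebed  d
   13  ebedeb$aacddbdd  d
   14  edeb$aacddbddeb  b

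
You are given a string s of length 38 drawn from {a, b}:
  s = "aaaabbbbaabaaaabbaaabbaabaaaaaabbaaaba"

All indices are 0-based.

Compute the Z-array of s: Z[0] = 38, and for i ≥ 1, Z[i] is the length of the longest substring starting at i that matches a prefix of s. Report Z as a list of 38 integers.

Z[0]=38
i=1: i≥r, start 0; Z[1]=3 scan→box=[1,4)
i=2: min(r-i=2, Z[1]=3)=2; Z[2]=2
i=3: min(r-i=1, Z[2]=2)=1; Z[3]=1
i=4: i≥r, start 0; Z[4]=0
i=5: i≥r, start 0; Z[5]=0
i=6: i≥r, start 0; Z[6]=0
i=7: i≥r, start 0; Z[7]=0
i=8: i≥r, start 0; Z[8]=2 scan→box=[8,10)
i=9: min(r-i=1, Z[1]=3)=1; Z[9]=1
i=10: i≥r, start 0; Z[10]=0
i=11: i≥r, start 0; Z[11]=6 scan→box=[11,17)
i=12: min(r-i=5, Z[1]=3)=3; Z[12]=3
i=13: min(r-i=4, Z[2]=2)=2; Z[13]=2
i=14: min(r-i=3, Z[3]=1)=1; Z[14]=1
i=15: min(r-i=2, Z[4]=0)=0; Z[15]=0
i=16: min(r-i=1, Z[5]=0)=0; Z[16]=0
i=17: i≥r, start 0; Z[17]=3 scan→box=[17,20)
i=18: min(r-i=2, Z[1]=3)=2; Z[18]=2
i=19: min(r-i=1, Z[2]=2)=1; Z[19]=1
i=20: i≥r, start 0; Z[20]=0
i=21: i≥r, start 0; Z[21]=0
i=22: i≥r, start 0; Z[22]=2 scan→box=[22,24)
i=23: min(r-i=1, Z[1]=3)=1; Z[23]=1
i=24: i≥r, start 0; Z[24]=0
i=25: i≥r, start 0; Z[25]=4 scan→box=[25,29)
i=26: min(r-i=3, Z[1]=3)=3; Z[26]=4 scan→box=[26,30)
i=27: min(r-i=3, Z[1]=3)=3; Z[27]=6 scan→box=[27,33)
i=28: min(r-i=5, Z[1]=3)=3; Z[28]=3
i=29: min(r-i=4, Z[2]=2)=2; Z[29]=2
i=30: min(r-i=3, Z[3]=1)=1; Z[30]=1
i=31: min(r-i=2, Z[4]=0)=0; Z[31]=0
i=32: min(r-i=1, Z[5]=0)=0; Z[32]=0
i=33: i≥r, start 0; Z[33]=3 scan→box=[33,36)
i=34: min(r-i=2, Z[1]=3)=2; Z[34]=2
i=35: min(r-i=1, Z[2]=2)=1; Z[35]=1
i=36: i≥r, start 0; Z[36]=0
i=37: i≥r, start 0; Z[37]=1 scan→box=[37,38)

[38, 3, 2, 1, 0, 0, 0, 0, 2, 1, 0, 6, 3, 2, 1, 0, 0, 3, 2, 1, 0, 0, 2, 1, 0, 4, 4, 6, 3, 2, 1, 0, 0, 3, 2, 1, 0, 1]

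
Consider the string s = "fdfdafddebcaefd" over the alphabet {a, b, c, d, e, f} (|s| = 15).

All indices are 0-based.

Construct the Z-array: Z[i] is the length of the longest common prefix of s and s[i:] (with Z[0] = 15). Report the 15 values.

Z[0]=15
i=1: outside box; Z[1]=0
i=2: outside box; Z[2]=2 extend→box=[2,4)
i=3: min(r-i=1, Z[1]=0)=0; Z[3]=0
i=4: outside box; Z[4]=0
i=5: outside box; Z[5]=2 extend→box=[5,7)
i=6: min(r-i=1, Z[1]=0)=0; Z[6]=0
i=7: outside box; Z[7]=0
i=8: outside box; Z[8]=0
i=9: outside box; Z[9]=0
i=10: outside box; Z[10]=0
i=11: outside box; Z[11]=0
i=12: outside box; Z[12]=0
i=13: outside box; Z[13]=2 extend→box=[13,15)
i=14: min(r-i=1, Z[1]=0)=0; Z[14]=0

[15, 0, 2, 0, 0, 2, 0, 0, 0, 0, 0, 0, 0, 2, 0]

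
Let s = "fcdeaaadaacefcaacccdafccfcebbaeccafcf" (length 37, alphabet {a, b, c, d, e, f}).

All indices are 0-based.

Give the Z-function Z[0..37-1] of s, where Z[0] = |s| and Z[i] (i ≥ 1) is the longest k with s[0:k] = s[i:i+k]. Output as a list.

[37, 0, 0, 0, 0, 0, 0, 0, 0, 0, 0, 0, 2, 0, 0, 0, 0, 0, 0, 0, 0, 2, 0, 0, 2, 0, 0, 0, 0, 0, 0, 0, 0, 0, 2, 0, 1]

Z[0]=37
i=1: i≥r, start 0; Z[1]=0
i=2: i≥r, start 0; Z[2]=0
i=3: i≥r, start 0; Z[3]=0
i=4: i≥r, start 0; Z[4]=0
i=5: i≥r, start 0; Z[5]=0
i=6: i≥r, start 0; Z[6]=0
i=7: i≥r, start 0; Z[7]=0
i=8: i≥r, start 0; Z[8]=0
i=9: i≥r, start 0; Z[9]=0
i=10: i≥r, start 0; Z[10]=0
i=11: i≥r, start 0; Z[11]=0
i=12: i≥r, start 0; Z[12]=2 grow→box=[12,14)
i=13: min(r-i=1, Z[1]=0)=0; Z[13]=0
i=14: i≥r, start 0; Z[14]=0
i=15: i≥r, start 0; Z[15]=0
i=16: i≥r, start 0; Z[16]=0
i=17: i≥r, start 0; Z[17]=0
i=18: i≥r, start 0; Z[18]=0
i=19: i≥r, start 0; Z[19]=0
i=20: i≥r, start 0; Z[20]=0
i=21: i≥r, start 0; Z[21]=2 grow→box=[21,23)
i=22: min(r-i=1, Z[1]=0)=0; Z[22]=0
i=23: i≥r, start 0; Z[23]=0
i=24: i≥r, start 0; Z[24]=2 grow→box=[24,26)
i=25: min(r-i=1, Z[1]=0)=0; Z[25]=0
i=26: i≥r, start 0; Z[26]=0
i=27: i≥r, start 0; Z[27]=0
i=28: i≥r, start 0; Z[28]=0
i=29: i≥r, start 0; Z[29]=0
i=30: i≥r, start 0; Z[30]=0
i=31: i≥r, start 0; Z[31]=0
i=32: i≥r, start 0; Z[32]=0
i=33: i≥r, start 0; Z[33]=0
i=34: i≥r, start 0; Z[34]=2 grow→box=[34,36)
i=35: min(r-i=1, Z[1]=0)=0; Z[35]=0
i=36: i≥r, start 0; Z[36]=1 grow→box=[36,37)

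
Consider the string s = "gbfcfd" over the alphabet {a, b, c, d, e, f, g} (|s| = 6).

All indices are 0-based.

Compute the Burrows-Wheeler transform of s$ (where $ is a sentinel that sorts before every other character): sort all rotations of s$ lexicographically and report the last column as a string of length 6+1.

rank  rotation last
    0  $gbfcfd  d
    1  bfcfd$g  g
    2  cfd$gbf  f
    3  d$gbfcf  f
    4  fcfd$gb  b
    5  fd$gbfc  c
    6  gbfcfd$  $

dgffbc$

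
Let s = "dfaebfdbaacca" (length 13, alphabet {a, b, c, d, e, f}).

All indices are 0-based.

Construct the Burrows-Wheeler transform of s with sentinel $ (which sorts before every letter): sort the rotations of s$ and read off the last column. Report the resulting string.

rank  rotation        last
    0  $dfaebfdbaacca  a
    1  a$dfaebfdbaacc  c
    2  aacca$dfaebfdb  b
    3  acca$dfaebfdba  a
    4  aebfdbaacca$df  f
    5  baacca$dfaebfd  d
    6  bfdbaacca$dfae  e
    7  ca$dfaebfdbaac  c
    8  cca$dfaebfdbaa  a
    9  dbaacca$dfaebf  f
   10  dfaebfdbaacca$  $
   11  ebfdbaacca$dfa  a
   12  faebfdbaacca$d  d
   13  fdbaacca$dfaeb  b

acbafdecaf$adb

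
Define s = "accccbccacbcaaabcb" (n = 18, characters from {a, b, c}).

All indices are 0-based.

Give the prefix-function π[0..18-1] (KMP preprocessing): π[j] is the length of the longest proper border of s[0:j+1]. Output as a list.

π[0] = 0
j=1 s[j]='c': π[1]=0 (border '')
j=2 s[j]='c': π[2]=0 (border '')
j=3 s[j]='c': π[3]=0 (border '')
j=4 s[j]='c': π[4]=0 (border '')
j=5 s[j]='b': π[5]=0 (border '')
j=6 s[j]='c': π[6]=0 (border '')
j=7 s[j]='c': π[7]=0 (border '')
j=8 s[j]='a': π[8]=1 (border 'a')
j=9 s[j]='c': π[9]=2 (border 'ac')
j=10 s[j]='b': k: 2→0; π[10]=0 (border '')
j=11 s[j]='c': π[11]=0 (border '')
j=12 s[j]='a': π[12]=1 (border 'a')
j=13 s[j]='a': k: 1→0; π[13]=1 (border 'a')
j=14 s[j]='a': k: 1→0; π[14]=1 (border 'a')
j=15 s[j]='b': k: 1→0; π[15]=0 (border '')
j=16 s[j]='c': π[16]=0 (border '')
j=17 s[j]='b': π[17]=0 (border '')

[0, 0, 0, 0, 0, 0, 0, 0, 1, 2, 0, 0, 1, 1, 1, 0, 0, 0]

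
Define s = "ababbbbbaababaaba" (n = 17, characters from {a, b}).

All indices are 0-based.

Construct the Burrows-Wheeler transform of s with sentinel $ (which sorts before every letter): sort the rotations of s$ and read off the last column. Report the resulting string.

rank  rotation            last
    0  $ababbbbbaababaaba  a
    1  a$ababbbbbaababaab  b
    2  aaba$ababbbbbaabab  b
    3  aababaaba$ababbbbb  b
    4  aba$ababbbbbaababa  a
    5  abaaba$ababbbbbaab  b
    6  ababaaba$ababbbbba  a
    7  ababbbbbaababaaba$  $
    8  abbbbbaababaaba$ab  b
    9  ba$ababbbbbaababaa  a
   10  baaba$ababbbbbaaba  a
   11  baababaaba$ababbbb  b
   12  babaaba$ababbbbbaa  a
   13  babbbbbaababaaba$a  a
   14  bbaababaaba$ababbb  b
   15  bbbaababaaba$ababb  b
   16  bbbbaababaaba$abab  b
   17  bbbbbaababaaba$aba  a

abbbaba$baabaabbba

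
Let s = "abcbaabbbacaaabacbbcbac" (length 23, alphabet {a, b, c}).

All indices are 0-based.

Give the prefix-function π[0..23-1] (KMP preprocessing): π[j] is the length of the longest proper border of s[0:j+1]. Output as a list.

π[0] = 0
j=1 s[j]='b': π[1]=0 (border '')
j=2 s[j]='c': π[2]=0 (border '')
j=3 s[j]='b': π[3]=0 (border '')
j=4 s[j]='a': π[4]=1 (border 'a')
j=5 s[j]='a': k: 1→0; π[5]=1 (border 'a')
j=6 s[j]='b': π[6]=2 (border 'ab')
j=7 s[j]='b': k: 2→0; π[7]=0 (border '')
j=8 s[j]='b': π[8]=0 (border '')
j=9 s[j]='a': π[9]=1 (border 'a')
j=10 s[j]='c': k: 1→0; π[10]=0 (border '')
j=11 s[j]='a': π[11]=1 (border 'a')
j=12 s[j]='a': k: 1→0; π[12]=1 (border 'a')
j=13 s[j]='a': k: 1→0; π[13]=1 (border 'a')
j=14 s[j]='b': π[14]=2 (border 'ab')
j=15 s[j]='a': k: 2→0; π[15]=1 (border 'a')
j=16 s[j]='c': k: 1→0; π[16]=0 (border '')
j=17 s[j]='b': π[17]=0 (border '')
j=18 s[j]='b': π[18]=0 (border '')
j=19 s[j]='c': π[19]=0 (border '')
j=20 s[j]='b': π[20]=0 (border '')
j=21 s[j]='a': π[21]=1 (border 'a')
j=22 s[j]='c': k: 1→0; π[22]=0 (border '')

[0, 0, 0, 0, 1, 1, 2, 0, 0, 1, 0, 1, 1, 1, 2, 1, 0, 0, 0, 0, 0, 1, 0]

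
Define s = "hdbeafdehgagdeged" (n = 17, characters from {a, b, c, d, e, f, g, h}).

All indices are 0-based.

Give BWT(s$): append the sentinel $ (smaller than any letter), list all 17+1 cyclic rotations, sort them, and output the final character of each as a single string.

rank  rotation            last
    0  $hdbeafdehgagdeged  d
    1  afdehgagdeged$hdbe  e
    2  agdeged$hdbeafdehg  g
    3  beafdehgagdeged$hd  d
    4  d$hdbeafdehgagdege  e
    5  dbeafdehgagdeged$h  h
    6  deged$hdbeafdehgag  g
    7  dehgagdeged$hdbeaf  f
    8  eafdehgagdeged$hdb  b
    9  ed$hdbeafdehgagdeg  g
   10  eged$hdbeafdehgagd  d
   11  ehgagdeged$hdbeafd  d
   12  fdehgagdeged$hdbea  a
   13  gagdeged$hdbeafdeh  h
   14  gdeged$hdbeafdehga  a
   15  ged$hdbeafdehgagde  e
   16  hdbeafdehgagdeged$  $
   17  hgagdeged$hdbeafde  e

degdehgfbgddahae$e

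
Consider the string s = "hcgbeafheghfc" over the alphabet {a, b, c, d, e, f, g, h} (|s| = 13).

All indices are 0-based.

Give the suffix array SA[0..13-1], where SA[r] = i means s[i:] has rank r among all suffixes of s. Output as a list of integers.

sorted suffixes:
  #0 SA[0]=5  'afheghfc'
  #1 SA[1]=3  'beafheghfc'
  #2 SA[2]=12  'c'
  #3 SA[3]=1  'cgbeafheghfc'
  #4 SA[4]=4  'eafheghfc'
  #5 SA[5]=8  'eghfc'
  #6 SA[6]=11  'fc'
  #7 SA[7]=6  'fheghfc'
  #8 SA[8]=2  'gbeafheghfc'
  #9 SA[9]=9  'ghfc'
  #10 SA[10]=0  'hcgbeafheghfc'
  #11 SA[11]=7  'heghfc'
  #12 SA[12]=10  'hfc'

[5, 3, 12, 1, 4, 8, 11, 6, 2, 9, 0, 7, 10]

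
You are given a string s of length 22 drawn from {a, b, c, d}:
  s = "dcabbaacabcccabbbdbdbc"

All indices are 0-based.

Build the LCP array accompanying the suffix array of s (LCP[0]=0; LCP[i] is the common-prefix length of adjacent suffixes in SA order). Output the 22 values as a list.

[0, 1, 3, 2, 1, 0, 1, 2, 2, 1, 2, 1, 3, 0, 1, 4, 3, 1, 2, 0, 2, 1]

rank→(start, suffix):
  0 → (5, 'aacabcccabbbdbdbc')
  1 → (2, 'abbaacabcccabbbdbdbc')
  2 → (13, 'abbbdbdbc')
  3 → (8, 'abcccabbbdbdbc')
  4 → (6, 'acabcccabbbdbdbc')
  5 → (4, 'baacabcccabbbdbdbc')
  6 → (3, 'bbaacabcccabbbdbdbc')
  7 → (14, 'bbbdbdbc')
  8 → (15, 'bbdbdbc')
  9 → (20, 'bc')
  10 → (9, 'bcccabbbdbdbc')
  11 → (18, 'bdbc')
  12 → (16, 'bdbdbc')
  13 → (21, 'c')
  14 → (1, 'cabbaacabcccabbbdbdbc')
  15 → (12, 'cabbbdbdbc')
  16 → (7, 'cabcccabbbdbdbc')
  17 → (11, 'ccabbbdbdbc')
  18 → (10, 'cccabbbdbdbc')
  19 → (19, 'dbc')
  20 → (17, 'dbdbc')
  21 → (0, 'dcabbaacabcccabbbdbdbc')

SA = [5, 2, 13, 8, 6, 4, 3, 14, 15, 20, 9, 18, 16, 21, 1, 12, 7, 11, 10, 19, 17, 0]
i: (SA[i-1],SA[i]) lcp shared
  1: (5,2) 1 'a'
  2: (2,13) 3 'abb'
  3: (13,8) 2 'ab'
  4: (8,6) 1 'a'
  5: (6,4) 0 ''
  6: (4,3) 1 'b'
  7: (3,14) 2 'bb'
  8: (14,15) 2 'bb'
  9: (15,20) 1 'b'
  10: (20,9) 2 'bc'
  11: (9,18) 1 'b'
  12: (18,16) 3 'bdb'
  13: (16,21) 0 ''
  14: (21,1) 1 'c'
  15: (1,12) 4 'cabb'
  16: (12,7) 3 'cab'
  17: (7,11) 1 'c'
  18: (11,10) 2 'cc'
  19: (10,19) 0 ''
  20: (19,17) 2 'db'
  21: (17,0) 1 'd'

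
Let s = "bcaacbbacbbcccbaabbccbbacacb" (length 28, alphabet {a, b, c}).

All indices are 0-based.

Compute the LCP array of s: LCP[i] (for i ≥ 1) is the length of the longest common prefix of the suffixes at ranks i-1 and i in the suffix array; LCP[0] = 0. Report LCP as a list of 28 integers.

[0, 2, 1, 1, 2, 3, 4, 0, 1, 2, 3, 1, 4, 2, 4, 1, 2, 3, 0, 2, 1, 2, 2, 5, 3, 1, 3, 2]

rank→(start, suffix):
  0 → (15, 'aabbccbbacacb')
  1 → (2, 'aacbbacbbcccbaabbccbbacacb')
  2 → (16, 'abbccbbacacb')
  3 → (23, 'acacb')
  4 → (25, 'acb')
  5 → (3, 'acbbacbbcccbaabbccbbacacb')
  6 → (7, 'acbbcccbaabbccbbacacb')
  7 → (27, 'b')
  8 → (14, 'baabbccbbacacb')
  9 → (22, 'bacacb')
  10 → (6, 'bacbbcccbaabbccbbacacb')
  11 → (21, 'bbacacb')
  12 → (5, 'bbacbbcccbaabbccbbacacb')
  13 → (17, 'bbccbbacacb')
  14 → (9, 'bbcccbaabbccbbacacb')
  15 → (0, 'bcaacbbacbbcccbaabbccbbacacb')
  16 → (18, 'bccbbacacb')
  17 → (10, 'bcccbaabbccbbacacb')
  18 → (1, 'caacbbacbbcccbaabbccbbacacb')
  19 → (24, 'cacb')
  20 → (26, 'cb')
  21 → (13, 'cbaabbccbbacacb')
  22 → (20, 'cbbacacb')
  23 → (4, 'cbbacbbcccbaabbccbbacacb')
  24 → (8, 'cbbcccbaabbccbbacacb')
  25 → (12, 'ccbaabbccbbacacb')
  26 → (19, 'ccbbacacb')
  27 → (11, 'cccbaabbccbbacacb')

SA = [15, 2, 16, 23, 25, 3, 7, 27, 14, 22, 6, 21, 5, 17, 9, 0, 18, 10, 1, 24, 26, 13, 20, 4, 8, 12, 19, 11]
[i] adj suffixes → lcp
  [1] 15/2 → 2 ('aa')
  [2] 2/16 → 1 ('a')
  [3] 16/23 → 1 ('a')
  [4] 23/25 → 2 ('ac')
  [5] 25/3 → 3 ('acb')
  [6] 3/7 → 4 ('acbb')
  [7] 7/27 → 0 ('')
  [8] 27/14 → 1 ('b')
  [9] 14/22 → 2 ('ba')
  [10] 22/6 → 3 ('bac')
  [11] 6/21 → 1 ('b')
  [12] 21/5 → 4 ('bbac')
  [13] 5/17 → 2 ('bb')
  [14] 17/9 → 4 ('bbcc')
  [15] 9/0 → 1 ('b')
  [16] 0/18 → 2 ('bc')
  [17] 18/10 → 3 ('bcc')
  [18] 10/1 → 0 ('')
  [19] 1/24 → 2 ('ca')
  [20] 24/26 → 1 ('c')
  [21] 26/13 → 2 ('cb')
  [22] 13/20 → 2 ('cb')
  [23] 20/4 → 5 ('cbbac')
  [24] 4/8 → 3 ('cbb')
  [25] 8/12 → 1 ('c')
  [26] 12/19 → 3 ('ccb')
  [27] 19/11 → 2 ('cc')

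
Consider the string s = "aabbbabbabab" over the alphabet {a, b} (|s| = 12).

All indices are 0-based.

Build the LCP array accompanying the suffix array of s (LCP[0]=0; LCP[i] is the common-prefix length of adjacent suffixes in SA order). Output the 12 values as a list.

[0, 1, 2, 2, 3, 0, 1, 3, 3, 1, 4, 2]

rank→(start, suffix):
  0 → (0, 'aabbbabbabab')
  1 → (10, 'ab')
  2 → (8, 'abab')
  3 → (5, 'abbabab')
  4 → (1, 'abbbabbabab')
  5 → (11, 'b')
  6 → (9, 'bab')
  7 → (7, 'babab')
  8 → (4, 'babbabab')
  9 → (6, 'bbabab')
  10 → (3, 'bbabbabab')
  11 → (2, 'bbbabbabab')

SA = [0, 10, 8, 5, 1, 11, 9, 7, 4, 6, 3, 2]
[i] adj suffixes → lcp
  [1] 0/10 → 1 ('a')
  [2] 10/8 → 2 ('ab')
  [3] 8/5 → 2 ('ab')
  [4] 5/1 → 3 ('abb')
  [5] 1/11 → 0 ('')
  [6] 11/9 → 1 ('b')
  [7] 9/7 → 3 ('bab')
  [8] 7/4 → 3 ('bab')
  [9] 4/6 → 1 ('b')
  [10] 6/3 → 4 ('bbab')
  [11] 3/2 → 2 ('bb')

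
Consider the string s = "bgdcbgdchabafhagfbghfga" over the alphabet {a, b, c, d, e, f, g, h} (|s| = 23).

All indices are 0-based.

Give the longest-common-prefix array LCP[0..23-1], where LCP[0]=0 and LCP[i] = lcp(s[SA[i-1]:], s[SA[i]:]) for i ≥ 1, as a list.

[0, 1, 1, 1, 0, 1, 4, 2, 0, 1, 0, 2, 0, 1, 1, 0, 1, 3, 1, 1, 0, 2, 1]

sorted suffixes:
  #0 SA[0]=22  'a'
  #1 SA[1]=9  'abafhagfbghfga'
  #2 SA[2]=11  'afhagfbghfga'
  #3 SA[3]=14  'agfbghfga'
  #4 SA[4]=10  'bafhagfbghfga'
  #5 SA[5]=0  'bgdcbgdchabafhagfbghfga'
  #6 SA[6]=4  'bgdchabafhagfbghfga'
  #7 SA[7]=17  'bghfga'
  #8 SA[8]=3  'cbgdchabafhagfbghfga'
  #9 SA[9]=7  'chabafhagfbghfga'
  #10 SA[10]=2  'dcbgdchabafhagfbghfga'
  #11 SA[11]=6  'dchabafhagfbghfga'
  #12 SA[12]=16  'fbghfga'
  #13 SA[13]=20  'fga'
  #14 SA[14]=12  'fhagfbghfga'
  #15 SA[15]=21  'ga'
  #16 SA[16]=1  'gdcbgdchabafhagfbghfga'
  #17 SA[17]=5  'gdchabafhagfbghfga'
  #18 SA[18]=15  'gfbghfga'
  #19 SA[19]=18  'ghfga'
  #20 SA[20]=8  'habafhagfbghfga'
  #21 SA[21]=13  'hagfbghfga'
  #22 SA[22]=19  'hfga'

SA = [22, 9, 11, 14, 10, 0, 4, 17, 3, 7, 2, 6, 16, 20, 12, 21, 1, 5, 15, 18, 8, 13, 19]
[i] adj suffixes → lcp
  [1] 22/9 → 1 ('a')
  [2] 9/11 → 1 ('a')
  [3] 11/14 → 1 ('a')
  [4] 14/10 → 0 ('')
  [5] 10/0 → 1 ('b')
  [6] 0/4 → 4 ('bgdc')
  [7] 4/17 → 2 ('bg')
  [8] 17/3 → 0 ('')
  [9] 3/7 → 1 ('c')
  [10] 7/2 → 0 ('')
  [11] 2/6 → 2 ('dc')
  [12] 6/16 → 0 ('')
  [13] 16/20 → 1 ('f')
  [14] 20/12 → 1 ('f')
  [15] 12/21 → 0 ('')
  [16] 21/1 → 1 ('g')
  [17] 1/5 → 3 ('gdc')
  [18] 5/15 → 1 ('g')
  [19] 15/18 → 1 ('g')
  [20] 18/8 → 0 ('')
  [21] 8/13 → 2 ('ha')
  [22] 13/19 → 1 ('h')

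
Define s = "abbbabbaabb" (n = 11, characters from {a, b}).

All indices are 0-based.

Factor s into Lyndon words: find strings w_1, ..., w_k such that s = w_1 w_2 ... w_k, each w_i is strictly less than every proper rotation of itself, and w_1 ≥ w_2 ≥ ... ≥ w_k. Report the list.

emit factor 1: 'abbb' (i=0, period=4)
emit factor 2: 'abb' (i=4, period=3)
emit factor 3: 'aabb' (i=7, period=4)

["abbb", "abb", "aabb"]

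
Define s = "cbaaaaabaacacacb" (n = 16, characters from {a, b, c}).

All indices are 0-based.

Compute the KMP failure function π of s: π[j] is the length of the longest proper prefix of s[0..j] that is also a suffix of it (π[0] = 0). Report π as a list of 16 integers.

[0, 0, 0, 0, 0, 0, 0, 0, 0, 0, 1, 0, 1, 0, 1, 2]

π[0] = 0
j=1 s[j]='b': π[1]=0 (border '')
j=2 s[j]='a': π[2]=0 (border '')
j=3 s[j]='a': π[3]=0 (border '')
j=4 s[j]='a': π[4]=0 (border '')
j=5 s[j]='a': π[5]=0 (border '')
j=6 s[j]='a': π[6]=0 (border '')
j=7 s[j]='b': π[7]=0 (border '')
j=8 s[j]='a': π[8]=0 (border '')
j=9 s[j]='a': π[9]=0 (border '')
j=10 s[j]='c': π[10]=1 (border 'c')
j=11 s[j]='a': k: 1→0; π[11]=0 (border '')
j=12 s[j]='c': π[12]=1 (border 'c')
j=13 s[j]='a': k: 1→0; π[13]=0 (border '')
j=14 s[j]='c': π[14]=1 (border 'c')
j=15 s[j]='b': π[15]=2 (border 'cb')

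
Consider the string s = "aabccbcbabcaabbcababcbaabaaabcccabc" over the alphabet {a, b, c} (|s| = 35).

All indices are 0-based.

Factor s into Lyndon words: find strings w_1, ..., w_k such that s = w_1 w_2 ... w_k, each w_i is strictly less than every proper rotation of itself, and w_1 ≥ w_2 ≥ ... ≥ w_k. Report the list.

["aabccbcbabc", "aabbcababcb", "aab", "aaabcccabc"]

emit factor 1: 'aabccbcbabc' (i=0, period=11)
emit factor 2: 'aabbcababcb' (i=11, period=11)
emit factor 3: 'aab' (i=22, period=3)
emit factor 4: 'aaabcccabc' (i=25, period=10)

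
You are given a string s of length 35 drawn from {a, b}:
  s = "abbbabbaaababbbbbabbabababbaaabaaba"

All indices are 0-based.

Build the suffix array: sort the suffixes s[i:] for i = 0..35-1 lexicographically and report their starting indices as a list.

[34, 27, 7, 31, 28, 8, 32, 29, 20, 22, 9, 24, 4, 17, 0, 11, 33, 26, 6, 30, 19, 21, 23, 3, 16, 10, 25, 5, 18, 2, 15, 1, 14, 13, 12]

rank→(start, suffix):
  0 → (34, 'a')
  1 → (27, 'aaabaaba')
  2 → (7, 'aaababbbbbabbabababbaaabaaba')
  3 → (31, 'aaba')
  4 → (28, 'aabaaba')
  5 → (8, 'aababbbbbabbabababbaaabaaba')
  6 → (32, 'aba')
  7 → (29, 'abaaba')
  8 → (20, 'abababbaaabaaba')
  9 → (22, 'ababbaaabaaba')
  10 → (9, 'ababbbbbabbabababbaaabaaba')
  11 → (24, 'abbaaabaaba')
  12 → (4, 'abbaaababbbbbabbabababbaaabaaba')
  13 → (17, 'abbabababbaaabaaba')
  14 → (0, 'abbbabbaaababbbbbabbabababbaaabaaba')
  15 → (11, 'abbbbbabbabababbaaabaaba')
  16 → (33, 'ba')
  17 → (26, 'baaabaaba')
  18 → (6, 'baaababbbbbabbabababbaaabaaba')
  19 → (30, 'baaba')
  20 → (19, 'babababbaaabaaba')
  21 → (21, 'bababbaaabaaba')
  22 → (23, 'babbaaabaaba')
  23 → (3, 'babbaaababbbbbabbabababbaaabaaba')
  24 → (16, 'babbabababbaaabaaba')
  25 → (10, 'babbbbbabbabababbaaabaaba')
  26 → (25, 'bbaaabaaba')
  27 → (5, 'bbaaababbbbbabbabababbaaabaaba')
  28 → (18, 'bbabababbaaabaaba')
  29 → (2, 'bbabbaaababbbbbabbabababbaaabaaba')
  30 → (15, 'bbabbabababbaaabaaba')
  31 → (1, 'bbbabbaaababbbbbabbabababbaaabaaba')
  32 → (14, 'bbbabbabababbaaabaaba')
  33 → (13, 'bbbbabbabababbaaabaaba')
  34 → (12, 'bbbbbabbabababbaaabaaba')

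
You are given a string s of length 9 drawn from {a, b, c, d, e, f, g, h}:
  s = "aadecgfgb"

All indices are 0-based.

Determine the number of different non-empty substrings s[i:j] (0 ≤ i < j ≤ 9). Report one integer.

43

rank→(start, suffix):
  0 → (0, 'aadecgfgb')
  1 → (1, 'adecgfgb')
  2 → (8, 'b')
  3 → (4, 'cgfgb')
  4 → (2, 'decgfgb')
  5 → (3, 'ecgfgb')
  6 → (6, 'fgb')
  7 → (7, 'gb')
  8 → (5, 'gfgb')

SA = [0, 1, 8, 4, 2, 3, 6, 7, 5]
[i] adj suffixes → lcp
  [1] 0/1 → 1 ('a')
  [2] 1/8 → 0 ('')
  [3] 8/4 → 0 ('')
  [4] 4/2 → 0 ('')
  [5] 2/3 → 0 ('')
  [6] 3/6 → 0 ('')
  [7] 6/7 → 0 ('')
  [8] 7/5 → 1 ('g')

n(n+1)/2 = 9·10/2 = 45
Σ LCP = 0 + 1 + 0 + 0 + 0 + 0 + 0 + 0 + 1 = 2
distinct = 45 − 2 = 43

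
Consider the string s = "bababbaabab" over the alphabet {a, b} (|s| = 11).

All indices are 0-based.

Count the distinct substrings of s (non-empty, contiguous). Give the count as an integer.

47

sorted suffixes:
  #0 SA[0]=6  'aabab'
  #1 SA[1]=9  'ab'
  #2 SA[2]=7  'abab'
  #3 SA[3]=1  'ababbaabab'
  #4 SA[4]=3  'abbaabab'
  #5 SA[5]=10  'b'
  #6 SA[6]=5  'baabab'
  #7 SA[7]=8  'bab'
  #8 SA[8]=0  'bababbaabab'
  #9 SA[9]=2  'babbaabab'
  #10 SA[10]=4  'bbaabab'

SA = [6, 9, 7, 1, 3, 10, 5, 8, 0, 2, 4]
[i] adj suffixes → lcp
  [1] 6/9 → 1 ('a')
  [2] 9/7 → 2 ('ab')
  [3] 7/1 → 4 ('abab')
  [4] 1/3 → 2 ('ab')
  [5] 3/10 → 0 ('')
  [6] 10/5 → 1 ('b')
  [7] 5/8 → 2 ('ba')
  [8] 8/0 → 3 ('bab')
  [9] 0/2 → 3 ('bab')
  [10] 2/4 → 1 ('b')

n(n+1)/2 = 11·12/2 = 66
Σ LCP = 0 + 1 + 2 + 4 + 2 + 0 + 1 + 2 + 3 + 3 + 1 = 19
distinct = 66 − 19 = 47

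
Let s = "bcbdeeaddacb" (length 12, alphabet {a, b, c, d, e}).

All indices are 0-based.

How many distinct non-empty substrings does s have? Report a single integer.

rank→(start, suffix):
  0 → (9, 'acb')
  1 → (6, 'addacb')
  2 → (11, 'b')
  3 → (0, 'bcbdeeaddacb')
  4 → (2, 'bdeeaddacb')
  5 → (10, 'cb')
  6 → (1, 'cbdeeaddacb')
  7 → (8, 'dacb')
  8 → (7, 'ddacb')
  9 → (3, 'deeaddacb')
  10 → (5, 'eaddacb')
  11 → (4, 'eeaddacb')

SA = [9, 6, 11, 0, 2, 10, 1, 8, 7, 3, 5, 4]
[i] adj suffixes → lcp
  [1] 9/6 → 1 ('a')
  [2] 6/11 → 0 ('')
  [3] 11/0 → 1 ('b')
  [4] 0/2 → 1 ('b')
  [5] 2/10 → 0 ('')
  [6] 10/1 → 2 ('cb')
  [7] 1/8 → 0 ('')
  [8] 8/7 → 1 ('d')
  [9] 7/3 → 1 ('d')
  [10] 3/5 → 0 ('')
  [11] 5/4 → 1 ('e')

n(n+1)/2 = 12·13/2 = 78
Σ LCP = 0 + 1 + 0 + 1 + 1 + 0 + 2 + 0 + 1 + 1 + 0 + 1 = 8
distinct = 78 − 8 = 70

70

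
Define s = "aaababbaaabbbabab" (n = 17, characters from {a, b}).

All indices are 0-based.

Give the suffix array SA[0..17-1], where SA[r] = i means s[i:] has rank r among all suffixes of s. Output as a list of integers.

[0, 7, 1, 8, 15, 13, 2, 4, 9, 16, 6, 14, 12, 3, 5, 11, 10]

rank | idx | suffix
   0 |   0 | aaababbaaabbbabab
   1 |   7 | aaabbbabab
   2 |   1 | aababbaaabbbabab
   3 |   8 | aabbbabab
   4 |  15 | ab
   5 |  13 | abab
   6 |   2 | ababbaaabbbabab
   7 |   4 | abbaaabbbabab
   8 |   9 | abbbabab
   9 |  16 | b
  10 |   6 | baaabbbabab
  11 |  14 | bab
  12 |  12 | babab
  13 |   3 | babbaaabbbabab
  14 |   5 | bbaaabbbabab
  15 |  11 | bbabab
  16 |  10 | bbbabab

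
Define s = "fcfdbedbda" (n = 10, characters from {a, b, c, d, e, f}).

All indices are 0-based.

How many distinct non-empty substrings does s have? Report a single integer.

50

sorted suffixes:
  #0 SA[0]=9  'a'
  #1 SA[1]=7  'bda'
  #2 SA[2]=4  'bedbda'
  #3 SA[3]=1  'cfdbedbda'
  #4 SA[4]=8  'da'
  #5 SA[5]=6  'dbda'
  #6 SA[6]=3  'dbedbda'
  #7 SA[7]=5  'edbda'
  #8 SA[8]=0  'fcfdbedbda'
  #9 SA[9]=2  'fdbedbda'

SA = [9, 7, 4, 1, 8, 6, 3, 5, 0, 2]
[i] adj suffixes → lcp
  [1] 9/7 → 0 ('')
  [2] 7/4 → 1 ('b')
  [3] 4/1 → 0 ('')
  [4] 1/8 → 0 ('')
  [5] 8/6 → 1 ('d')
  [6] 6/3 → 2 ('db')
  [7] 3/5 → 0 ('')
  [8] 5/0 → 0 ('')
  [9] 0/2 → 1 ('f')

n(n+1)/2 = 10·11/2 = 55
Σ LCP = 0 + 0 + 1 + 0 + 0 + 1 + 2 + 0 + 0 + 1 = 5
distinct = 55 − 5 = 50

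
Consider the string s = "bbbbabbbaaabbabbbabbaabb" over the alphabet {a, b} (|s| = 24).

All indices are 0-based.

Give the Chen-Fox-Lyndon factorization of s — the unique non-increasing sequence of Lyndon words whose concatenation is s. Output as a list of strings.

["b", "b", "b", "b", "abbb", "aaabbabbbabbaabb"]

emit factor 1: 'b' (i=0, period=1)
emit factor 2: 'b' (i=1, period=1)
emit factor 3: 'b' (i=2, period=1)
emit factor 4: 'b' (i=3, period=1)
emit factor 5: 'abbb' (i=4, period=4)
emit factor 6: 'aaabbabbbabbaabb' (i=8, period=16)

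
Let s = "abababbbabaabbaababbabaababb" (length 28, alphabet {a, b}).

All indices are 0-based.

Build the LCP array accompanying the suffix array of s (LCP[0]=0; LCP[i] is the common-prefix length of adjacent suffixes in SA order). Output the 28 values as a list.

sorted suffixes:
  #0 SA[0]=22  'aababb'
  #1 SA[1]=14  'aababbabaababb'
  #2 SA[2]=10  'aabbaababbabaababb'
  #3 SA[3]=20  'abaababb'
  #4 SA[4]=8  'abaabbaababbabaababb'
  #5 SA[5]=0  'abababbbabaabbaababbabaababb'
  #6 SA[6]=23  'ababb'
  #7 SA[7]=15  'ababbabaababb'
  #8 SA[8]=2  'ababbbabaabbaababbabaababb'
  #9 SA[9]=25  'abb'
  #10 SA[10]=11  'abbaababbabaababb'
  #11 SA[11]=17  'abbabaababb'
  #12 SA[12]=4  'abbbabaabbaababbabaababb'
  #13 SA[13]=27  'b'
  #14 SA[14]=21  'baababb'
  #15 SA[15]=13  'baababbabaababb'
  #16 SA[16]=9  'baabbaababbabaababb'
  #17 SA[17]=19  'babaababb'
  #18 SA[18]=7  'babaabbaababbabaababb'
  #19 SA[19]=1  'bababbbabaabbaababbabaababb'
  #20 SA[20]=24  'babb'
  #21 SA[21]=16  'babbabaababb'
  #22 SA[22]=3  'babbbabaabbaababbabaababb'
  #23 SA[23]=26  'bb'
  #24 SA[24]=12  'bbaababbabaababb'
  #25 SA[25]=18  'bbabaababb'
  #26 SA[26]=6  'bbabaabbaababbabaababb'
  #27 SA[27]=5  'bbbabaabbaababbabaababb'

SA = [22, 14, 10, 20, 8, 0, 23, 15, 2, 25, 11, 17, 4, 27, 21, 13, 9, 19, 7, 1, 24, 16, 3, 26, 12, 18, 6, 5]
rank  pair      lcp
   1  s[22:],s[14:]  6  'aababb'
   2  s[14:],s[10:]  3  'aab'
   3  s[10:],s[20:]  1  'a'
   4  s[20:],s[8:]  5  'abaab'
   5  s[8:],s[0:]  3  'aba'
   6  s[0:],s[23:]  4  'abab'
   7  s[23:],s[15:]  5  'ababb'
   8  s[15:],s[2:]  5  'ababb'
   9  s[2:],s[25:]  2  'ab'
  10  s[25:],s[11:]  3  'abb'
  11  s[11:],s[17:]  4  'abba'
  12  s[17:],s[4:]  3  'abb'
  13  s[4:],s[27:]  0  ''
  14  s[27:],s[21:]  1  'b'
  15  s[21:],s[13:]  7  'baababb'
  16  s[13:],s[9:]  4  'baab'
  17  s[9:],s[19:]  2  'ba'
  18  s[19:],s[7:]  6  'babaab'
  19  s[7:],s[1:]  4  'baba'
  20  s[1:],s[24:]  3  'bab'
  21  s[24:],s[16:]  4  'babb'
  22  s[16:],s[3:]  4  'babb'
  23  s[3:],s[26:]  1  'b'
  24  s[26:],s[12:]  2  'bb'
  25  s[12:],s[18:]  3  'bba'
  26  s[18:],s[6:]  7  'bbabaab'
  27  s[6:],s[5:]  2  'bb'

[0, 6, 3, 1, 5, 3, 4, 5, 5, 2, 3, 4, 3, 0, 1, 7, 4, 2, 6, 4, 3, 4, 4, 1, 2, 3, 7, 2]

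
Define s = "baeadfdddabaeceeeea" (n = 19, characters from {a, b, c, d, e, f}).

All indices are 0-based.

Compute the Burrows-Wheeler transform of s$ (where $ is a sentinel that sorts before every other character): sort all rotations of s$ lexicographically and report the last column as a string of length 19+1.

rank  rotation              last
    0  $baeadfdddabaeceeeea  a
    1  a$baeadfdddabaeceeee  e
    2  abaeceeeea$baeadfddd  d
    3  adfdddabaeceeeea$bae  e
    4  aeadfdddabaeceeeea$b  b
    5  aeceeeea$baeadfdddab  b
    6  baeadfdddabaeceeeea$  $
    7  baeceeeea$baeadfddda  a
    8  ceeeea$baeadfdddabae  e
    9  dabaeceeeea$baeadfdd  d
   10  ddabaeceeeea$baeadfd  d
   11  dddabaeceeeea$baeadf  f
   12  dfdddabaeceeeea$baea  a
   13  ea$baeadfdddabaeceee  e
   14  eadfdddabaeceeeea$ba  a
   15  eceeeea$baeadfdddaba  a
   16  eea$baeadfdddabaecee  e
   17  eeea$baeadfdddabaece  e
   18  eeeea$baeadfdddabaec  c
   19  fdddabaeceeeea$baead  d

aedebb$aeddfaeaaeecd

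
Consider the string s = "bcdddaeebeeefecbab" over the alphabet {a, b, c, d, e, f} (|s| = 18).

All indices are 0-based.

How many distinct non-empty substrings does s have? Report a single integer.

156

rank→(start, suffix):
  0 → (16, 'ab')
  1 → (5, 'aeebeeefecbab')
  2 → (17, 'b')
  3 → (15, 'bab')
  4 → (0, 'bcdddaeebeeefecbab')
  5 → (8, 'beeefecbab')
  6 → (14, 'cbab')
  7 → (1, 'cdddaeebeeefecbab')
  8 → (4, 'daeebeeefecbab')
  9 → (3, 'ddaeebeeefecbab')
  10 → (2, 'dddaeebeeefecbab')
  11 → (7, 'ebeeefecbab')
  12 → (13, 'ecbab')
  13 → (6, 'eebeeefecbab')
  14 → (9, 'eeefecbab')
  15 → (10, 'eefecbab')
  16 → (11, 'efecbab')
  17 → (12, 'fecbab')

SA = [16, 5, 17, 15, 0, 8, 14, 1, 4, 3, 2, 7, 13, 6, 9, 10, 11, 12]
[i] adj suffixes → lcp
  [1] 16/5 → 1 ('a')
  [2] 5/17 → 0 ('')
  [3] 17/15 → 1 ('b')
  [4] 15/0 → 1 ('b')
  [5] 0/8 → 1 ('b')
  [6] 8/14 → 0 ('')
  [7] 14/1 → 1 ('c')
  [8] 1/4 → 0 ('')
  [9] 4/3 → 1 ('d')
  [10] 3/2 → 2 ('dd')
  [11] 2/7 → 0 ('')
  [12] 7/13 → 1 ('e')
  [13] 13/6 → 1 ('e')
  [14] 6/9 → 2 ('ee')
  [15] 9/10 → 2 ('ee')
  [16] 10/11 → 1 ('e')
  [17] 11/12 → 0 ('')

n(n+1)/2 = 18·19/2 = 171
Σ LCP = 0 + 1 + 0 + 1 + 1 + 1 + 0 + 1 + 0 + 1 + 2 + 0 + 1 + 1 + 2 + 2 + 1 + 0 = 15
distinct = 171 − 15 = 156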